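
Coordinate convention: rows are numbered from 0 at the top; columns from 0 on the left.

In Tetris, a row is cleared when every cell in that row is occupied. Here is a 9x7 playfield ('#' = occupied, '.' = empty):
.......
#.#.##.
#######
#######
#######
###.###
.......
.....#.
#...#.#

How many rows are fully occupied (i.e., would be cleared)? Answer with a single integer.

Check each row:
  row 0: 7 empty cells -> not full
  row 1: 3 empty cells -> not full
  row 2: 0 empty cells -> FULL (clear)
  row 3: 0 empty cells -> FULL (clear)
  row 4: 0 empty cells -> FULL (clear)
  row 5: 1 empty cell -> not full
  row 6: 7 empty cells -> not full
  row 7: 6 empty cells -> not full
  row 8: 4 empty cells -> not full
Total rows cleared: 3

Answer: 3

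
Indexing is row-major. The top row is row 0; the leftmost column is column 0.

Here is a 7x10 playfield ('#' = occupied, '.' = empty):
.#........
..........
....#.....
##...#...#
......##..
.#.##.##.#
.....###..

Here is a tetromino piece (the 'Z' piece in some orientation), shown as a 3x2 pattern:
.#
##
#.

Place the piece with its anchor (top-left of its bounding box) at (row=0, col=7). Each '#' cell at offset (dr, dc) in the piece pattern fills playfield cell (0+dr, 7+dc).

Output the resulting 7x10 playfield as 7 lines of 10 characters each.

Fill (0+0,7+1) = (0,8)
Fill (0+1,7+0) = (1,7)
Fill (0+1,7+1) = (1,8)
Fill (0+2,7+0) = (2,7)

Answer: .#......#.
.......##.
....#..#..
##...#...#
......##..
.#.##.##.#
.....###..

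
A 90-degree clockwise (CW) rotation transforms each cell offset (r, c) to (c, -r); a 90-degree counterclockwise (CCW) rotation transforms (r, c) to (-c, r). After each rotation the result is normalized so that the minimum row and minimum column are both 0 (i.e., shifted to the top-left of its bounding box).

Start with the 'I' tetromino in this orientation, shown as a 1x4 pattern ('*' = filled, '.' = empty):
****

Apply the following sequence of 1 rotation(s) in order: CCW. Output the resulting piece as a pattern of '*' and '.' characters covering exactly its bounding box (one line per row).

Start:
****
After rotation 1 (CCW):
*
*
*
*

Answer: *
*
*
*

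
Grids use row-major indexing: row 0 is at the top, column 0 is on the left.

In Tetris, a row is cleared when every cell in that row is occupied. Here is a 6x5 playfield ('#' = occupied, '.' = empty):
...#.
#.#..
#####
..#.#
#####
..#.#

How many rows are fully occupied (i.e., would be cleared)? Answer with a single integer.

Check each row:
  row 0: 4 empty cells -> not full
  row 1: 3 empty cells -> not full
  row 2: 0 empty cells -> FULL (clear)
  row 3: 3 empty cells -> not full
  row 4: 0 empty cells -> FULL (clear)
  row 5: 3 empty cells -> not full
Total rows cleared: 2

Answer: 2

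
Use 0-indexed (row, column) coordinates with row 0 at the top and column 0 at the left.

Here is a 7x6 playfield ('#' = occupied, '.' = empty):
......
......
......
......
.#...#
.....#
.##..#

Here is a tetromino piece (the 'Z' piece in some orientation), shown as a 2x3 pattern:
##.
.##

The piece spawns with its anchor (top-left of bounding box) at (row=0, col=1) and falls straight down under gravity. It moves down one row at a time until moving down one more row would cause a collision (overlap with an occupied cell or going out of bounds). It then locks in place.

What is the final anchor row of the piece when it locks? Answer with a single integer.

Answer: 3

Derivation:
Spawn at (row=0, col=1). Try each row:
  row 0: fits
  row 1: fits
  row 2: fits
  row 3: fits
  row 4: blocked -> lock at row 3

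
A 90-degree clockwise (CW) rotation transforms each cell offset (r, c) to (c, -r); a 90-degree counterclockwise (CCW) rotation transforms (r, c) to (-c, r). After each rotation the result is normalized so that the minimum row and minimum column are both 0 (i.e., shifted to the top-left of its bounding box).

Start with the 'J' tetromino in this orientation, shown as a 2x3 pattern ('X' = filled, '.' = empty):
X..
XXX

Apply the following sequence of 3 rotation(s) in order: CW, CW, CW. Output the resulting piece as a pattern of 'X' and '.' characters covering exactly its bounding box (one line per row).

Answer: .X
.X
XX

Derivation:
Start:
X..
XXX
After rotation 1 (CW):
XX
X.
X.
After rotation 2 (CW):
XXX
..X
After rotation 3 (CW):
.X
.X
XX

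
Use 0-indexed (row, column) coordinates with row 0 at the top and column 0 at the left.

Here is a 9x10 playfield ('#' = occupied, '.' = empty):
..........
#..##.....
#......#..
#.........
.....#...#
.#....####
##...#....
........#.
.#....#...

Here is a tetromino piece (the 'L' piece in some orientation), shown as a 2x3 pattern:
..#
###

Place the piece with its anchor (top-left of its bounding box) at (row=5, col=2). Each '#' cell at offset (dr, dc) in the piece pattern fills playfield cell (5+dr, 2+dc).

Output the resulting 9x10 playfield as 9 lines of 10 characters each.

Fill (5+0,2+2) = (5,4)
Fill (5+1,2+0) = (6,2)
Fill (5+1,2+1) = (6,3)
Fill (5+1,2+2) = (6,4)

Answer: ..........
#..##.....
#......#..
#.........
.....#...#
.#..#.####
######....
........#.
.#....#...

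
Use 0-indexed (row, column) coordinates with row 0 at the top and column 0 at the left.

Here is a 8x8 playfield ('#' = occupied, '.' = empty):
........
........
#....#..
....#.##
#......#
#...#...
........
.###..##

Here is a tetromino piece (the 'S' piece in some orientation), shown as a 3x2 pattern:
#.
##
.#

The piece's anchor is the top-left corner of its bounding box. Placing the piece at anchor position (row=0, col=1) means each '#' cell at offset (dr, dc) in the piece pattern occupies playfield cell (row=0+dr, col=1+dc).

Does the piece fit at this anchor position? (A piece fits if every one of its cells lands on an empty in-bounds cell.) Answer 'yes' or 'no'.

Check each piece cell at anchor (0, 1):
  offset (0,0) -> (0,1): empty -> OK
  offset (1,0) -> (1,1): empty -> OK
  offset (1,1) -> (1,2): empty -> OK
  offset (2,1) -> (2,2): empty -> OK
All cells valid: yes

Answer: yes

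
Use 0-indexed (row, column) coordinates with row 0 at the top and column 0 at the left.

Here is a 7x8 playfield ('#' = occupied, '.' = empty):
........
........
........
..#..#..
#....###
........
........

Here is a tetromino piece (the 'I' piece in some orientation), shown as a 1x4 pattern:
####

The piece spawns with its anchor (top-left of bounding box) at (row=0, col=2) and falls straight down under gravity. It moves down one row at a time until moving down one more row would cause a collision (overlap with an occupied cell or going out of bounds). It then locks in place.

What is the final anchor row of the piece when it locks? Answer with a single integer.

Spawn at (row=0, col=2). Try each row:
  row 0: fits
  row 1: fits
  row 2: fits
  row 3: blocked -> lock at row 2

Answer: 2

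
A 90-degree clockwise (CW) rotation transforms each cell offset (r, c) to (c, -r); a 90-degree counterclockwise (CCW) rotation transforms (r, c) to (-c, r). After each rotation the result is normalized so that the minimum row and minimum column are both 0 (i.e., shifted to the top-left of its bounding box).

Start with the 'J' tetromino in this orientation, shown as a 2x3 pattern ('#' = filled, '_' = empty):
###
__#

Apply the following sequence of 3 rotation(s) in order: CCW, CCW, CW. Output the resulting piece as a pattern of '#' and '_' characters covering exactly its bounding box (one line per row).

Answer: ##
#_
#_

Derivation:
Start:
###
__#
After rotation 1 (CCW):
##
#_
#_
After rotation 2 (CCW):
#__
###
After rotation 3 (CW):
##
#_
#_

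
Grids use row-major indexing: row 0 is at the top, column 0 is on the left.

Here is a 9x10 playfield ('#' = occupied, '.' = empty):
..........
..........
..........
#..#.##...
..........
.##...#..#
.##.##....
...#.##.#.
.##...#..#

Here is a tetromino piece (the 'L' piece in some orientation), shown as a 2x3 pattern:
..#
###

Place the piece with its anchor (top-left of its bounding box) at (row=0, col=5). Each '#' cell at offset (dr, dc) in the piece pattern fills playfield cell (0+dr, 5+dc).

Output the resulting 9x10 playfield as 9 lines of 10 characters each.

Fill (0+0,5+2) = (0,7)
Fill (0+1,5+0) = (1,5)
Fill (0+1,5+1) = (1,6)
Fill (0+1,5+2) = (1,7)

Answer: .......#..
.....###..
..........
#..#.##...
..........
.##...#..#
.##.##....
...#.##.#.
.##...#..#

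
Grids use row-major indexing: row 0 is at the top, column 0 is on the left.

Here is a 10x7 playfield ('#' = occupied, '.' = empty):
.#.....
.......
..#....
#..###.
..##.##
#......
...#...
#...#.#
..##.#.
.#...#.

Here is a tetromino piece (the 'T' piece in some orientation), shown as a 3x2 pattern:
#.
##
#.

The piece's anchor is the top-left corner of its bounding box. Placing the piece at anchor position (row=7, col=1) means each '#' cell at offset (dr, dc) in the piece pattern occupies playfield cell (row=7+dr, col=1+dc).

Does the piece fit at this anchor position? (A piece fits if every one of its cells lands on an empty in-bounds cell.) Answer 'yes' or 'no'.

Check each piece cell at anchor (7, 1):
  offset (0,0) -> (7,1): empty -> OK
  offset (1,0) -> (8,1): empty -> OK
  offset (1,1) -> (8,2): occupied ('#') -> FAIL
  offset (2,0) -> (9,1): occupied ('#') -> FAIL
All cells valid: no

Answer: no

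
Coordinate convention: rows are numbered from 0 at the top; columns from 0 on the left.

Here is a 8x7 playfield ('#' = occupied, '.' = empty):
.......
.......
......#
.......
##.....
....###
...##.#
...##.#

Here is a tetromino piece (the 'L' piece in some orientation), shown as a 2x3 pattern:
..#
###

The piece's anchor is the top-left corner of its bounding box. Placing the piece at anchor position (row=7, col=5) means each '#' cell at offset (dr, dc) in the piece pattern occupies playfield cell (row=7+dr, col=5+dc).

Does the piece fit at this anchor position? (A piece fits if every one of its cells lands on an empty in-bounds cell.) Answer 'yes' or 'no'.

Answer: no

Derivation:
Check each piece cell at anchor (7, 5):
  offset (0,2) -> (7,7): out of bounds -> FAIL
  offset (1,0) -> (8,5): out of bounds -> FAIL
  offset (1,1) -> (8,6): out of bounds -> FAIL
  offset (1,2) -> (8,7): out of bounds -> FAIL
All cells valid: no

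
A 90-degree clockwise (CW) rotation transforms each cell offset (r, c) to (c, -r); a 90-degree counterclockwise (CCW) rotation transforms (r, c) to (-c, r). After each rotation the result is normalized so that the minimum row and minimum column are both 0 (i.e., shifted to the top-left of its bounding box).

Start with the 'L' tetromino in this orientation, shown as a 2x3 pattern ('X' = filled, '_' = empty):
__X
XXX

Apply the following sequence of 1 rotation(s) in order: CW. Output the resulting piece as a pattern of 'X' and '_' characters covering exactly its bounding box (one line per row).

Start:
__X
XXX
After rotation 1 (CW):
X_
X_
XX

Answer: X_
X_
XX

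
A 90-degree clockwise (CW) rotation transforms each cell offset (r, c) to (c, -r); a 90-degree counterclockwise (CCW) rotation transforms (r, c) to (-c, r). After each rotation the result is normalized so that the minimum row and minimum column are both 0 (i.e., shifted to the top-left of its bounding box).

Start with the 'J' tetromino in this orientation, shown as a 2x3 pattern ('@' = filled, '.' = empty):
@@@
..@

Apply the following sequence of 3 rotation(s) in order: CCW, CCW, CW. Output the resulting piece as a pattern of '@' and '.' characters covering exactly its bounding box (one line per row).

Answer: @@
@.
@.

Derivation:
Start:
@@@
..@
After rotation 1 (CCW):
@@
@.
@.
After rotation 2 (CCW):
@..
@@@
After rotation 3 (CW):
@@
@.
@.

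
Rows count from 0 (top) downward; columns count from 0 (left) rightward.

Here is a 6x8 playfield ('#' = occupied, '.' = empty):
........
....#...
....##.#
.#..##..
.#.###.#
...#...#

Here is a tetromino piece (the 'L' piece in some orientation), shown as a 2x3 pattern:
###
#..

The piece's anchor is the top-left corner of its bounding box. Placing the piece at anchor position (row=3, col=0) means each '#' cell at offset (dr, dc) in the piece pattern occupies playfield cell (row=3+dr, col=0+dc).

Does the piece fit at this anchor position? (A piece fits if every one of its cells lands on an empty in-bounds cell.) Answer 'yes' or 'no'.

Check each piece cell at anchor (3, 0):
  offset (0,0) -> (3,0): empty -> OK
  offset (0,1) -> (3,1): occupied ('#') -> FAIL
  offset (0,2) -> (3,2): empty -> OK
  offset (1,0) -> (4,0): empty -> OK
All cells valid: no

Answer: no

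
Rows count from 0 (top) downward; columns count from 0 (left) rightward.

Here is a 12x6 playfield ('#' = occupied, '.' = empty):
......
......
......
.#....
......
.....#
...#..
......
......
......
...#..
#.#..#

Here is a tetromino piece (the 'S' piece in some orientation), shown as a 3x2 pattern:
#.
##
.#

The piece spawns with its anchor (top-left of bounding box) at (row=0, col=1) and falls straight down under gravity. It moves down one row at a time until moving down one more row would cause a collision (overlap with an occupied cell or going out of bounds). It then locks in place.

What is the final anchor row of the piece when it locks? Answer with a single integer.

Answer: 1

Derivation:
Spawn at (row=0, col=1). Try each row:
  row 0: fits
  row 1: fits
  row 2: blocked -> lock at row 1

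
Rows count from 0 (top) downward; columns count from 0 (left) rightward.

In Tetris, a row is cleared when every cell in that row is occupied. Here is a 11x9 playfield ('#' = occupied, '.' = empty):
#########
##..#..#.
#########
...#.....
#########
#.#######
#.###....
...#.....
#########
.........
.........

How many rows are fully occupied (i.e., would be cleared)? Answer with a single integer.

Answer: 4

Derivation:
Check each row:
  row 0: 0 empty cells -> FULL (clear)
  row 1: 5 empty cells -> not full
  row 2: 0 empty cells -> FULL (clear)
  row 3: 8 empty cells -> not full
  row 4: 0 empty cells -> FULL (clear)
  row 5: 1 empty cell -> not full
  row 6: 5 empty cells -> not full
  row 7: 8 empty cells -> not full
  row 8: 0 empty cells -> FULL (clear)
  row 9: 9 empty cells -> not full
  row 10: 9 empty cells -> not full
Total rows cleared: 4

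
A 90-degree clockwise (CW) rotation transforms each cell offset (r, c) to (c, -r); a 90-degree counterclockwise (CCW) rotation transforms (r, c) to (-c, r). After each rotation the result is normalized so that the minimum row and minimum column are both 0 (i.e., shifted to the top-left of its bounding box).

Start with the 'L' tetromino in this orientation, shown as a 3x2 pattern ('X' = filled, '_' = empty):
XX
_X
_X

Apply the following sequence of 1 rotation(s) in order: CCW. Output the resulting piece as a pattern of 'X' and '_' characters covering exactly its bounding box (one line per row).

Start:
XX
_X
_X
After rotation 1 (CCW):
XXX
X__

Answer: XXX
X__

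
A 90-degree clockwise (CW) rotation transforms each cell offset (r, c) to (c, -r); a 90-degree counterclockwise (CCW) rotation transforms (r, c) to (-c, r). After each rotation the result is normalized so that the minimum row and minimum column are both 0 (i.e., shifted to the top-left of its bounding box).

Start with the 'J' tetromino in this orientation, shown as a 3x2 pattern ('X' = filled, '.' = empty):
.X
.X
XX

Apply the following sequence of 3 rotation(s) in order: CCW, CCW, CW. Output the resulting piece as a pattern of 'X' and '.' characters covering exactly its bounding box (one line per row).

Answer: XXX
..X

Derivation:
Start:
.X
.X
XX
After rotation 1 (CCW):
XXX
..X
After rotation 2 (CCW):
XX
X.
X.
After rotation 3 (CW):
XXX
..X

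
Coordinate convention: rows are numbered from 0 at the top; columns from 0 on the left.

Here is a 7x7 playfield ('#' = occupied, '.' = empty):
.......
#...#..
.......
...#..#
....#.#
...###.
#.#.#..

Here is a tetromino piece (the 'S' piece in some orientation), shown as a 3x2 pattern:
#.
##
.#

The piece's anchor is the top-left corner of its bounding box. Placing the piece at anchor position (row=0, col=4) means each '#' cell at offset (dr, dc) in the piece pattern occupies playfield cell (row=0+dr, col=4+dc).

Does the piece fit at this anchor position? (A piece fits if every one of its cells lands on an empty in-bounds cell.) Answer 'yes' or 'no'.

Answer: no

Derivation:
Check each piece cell at anchor (0, 4):
  offset (0,0) -> (0,4): empty -> OK
  offset (1,0) -> (1,4): occupied ('#') -> FAIL
  offset (1,1) -> (1,5): empty -> OK
  offset (2,1) -> (2,5): empty -> OK
All cells valid: no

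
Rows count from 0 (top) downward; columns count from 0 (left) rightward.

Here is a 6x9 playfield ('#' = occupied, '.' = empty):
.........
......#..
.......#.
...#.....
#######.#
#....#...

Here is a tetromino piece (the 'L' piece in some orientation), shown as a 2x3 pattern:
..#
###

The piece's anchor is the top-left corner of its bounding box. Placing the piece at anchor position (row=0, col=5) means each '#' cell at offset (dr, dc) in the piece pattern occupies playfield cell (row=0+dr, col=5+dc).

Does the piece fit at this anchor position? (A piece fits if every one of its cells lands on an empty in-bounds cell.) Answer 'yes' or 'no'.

Answer: no

Derivation:
Check each piece cell at anchor (0, 5):
  offset (0,2) -> (0,7): empty -> OK
  offset (1,0) -> (1,5): empty -> OK
  offset (1,1) -> (1,6): occupied ('#') -> FAIL
  offset (1,2) -> (1,7): empty -> OK
All cells valid: no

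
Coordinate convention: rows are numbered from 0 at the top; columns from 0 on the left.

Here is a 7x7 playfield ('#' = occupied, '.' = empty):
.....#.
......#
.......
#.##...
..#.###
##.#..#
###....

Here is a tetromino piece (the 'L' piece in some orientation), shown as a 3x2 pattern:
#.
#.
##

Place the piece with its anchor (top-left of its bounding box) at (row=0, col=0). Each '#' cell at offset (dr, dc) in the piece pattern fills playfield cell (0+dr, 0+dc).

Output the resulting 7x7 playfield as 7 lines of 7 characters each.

Fill (0+0,0+0) = (0,0)
Fill (0+1,0+0) = (1,0)
Fill (0+2,0+0) = (2,0)
Fill (0+2,0+1) = (2,1)

Answer: #....#.
#.....#
##.....
#.##...
..#.###
##.#..#
###....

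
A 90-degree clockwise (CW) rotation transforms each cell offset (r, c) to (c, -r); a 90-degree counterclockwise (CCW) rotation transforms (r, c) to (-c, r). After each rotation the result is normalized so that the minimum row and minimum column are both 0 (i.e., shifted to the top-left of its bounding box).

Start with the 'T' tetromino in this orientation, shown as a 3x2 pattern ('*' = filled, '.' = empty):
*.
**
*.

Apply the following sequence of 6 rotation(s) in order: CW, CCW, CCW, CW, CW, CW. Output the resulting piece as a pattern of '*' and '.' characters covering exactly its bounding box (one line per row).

Answer: .*
**
.*

Derivation:
Start:
*.
**
*.
After rotation 1 (CW):
***
.*.
After rotation 2 (CCW):
*.
**
*.
After rotation 3 (CCW):
.*.
***
After rotation 4 (CW):
*.
**
*.
After rotation 5 (CW):
***
.*.
After rotation 6 (CW):
.*
**
.*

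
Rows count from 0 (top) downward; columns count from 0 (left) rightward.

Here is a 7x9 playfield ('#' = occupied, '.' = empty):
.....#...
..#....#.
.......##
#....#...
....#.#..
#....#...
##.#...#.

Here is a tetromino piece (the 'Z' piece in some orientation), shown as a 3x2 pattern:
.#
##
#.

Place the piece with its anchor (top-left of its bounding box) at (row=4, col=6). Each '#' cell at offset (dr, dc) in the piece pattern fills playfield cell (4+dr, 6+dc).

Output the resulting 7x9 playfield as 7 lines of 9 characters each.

Answer: .....#...
..#....#.
.......##
#....#...
....#.##.
#....###.
##.#..##.

Derivation:
Fill (4+0,6+1) = (4,7)
Fill (4+1,6+0) = (5,6)
Fill (4+1,6+1) = (5,7)
Fill (4+2,6+0) = (6,6)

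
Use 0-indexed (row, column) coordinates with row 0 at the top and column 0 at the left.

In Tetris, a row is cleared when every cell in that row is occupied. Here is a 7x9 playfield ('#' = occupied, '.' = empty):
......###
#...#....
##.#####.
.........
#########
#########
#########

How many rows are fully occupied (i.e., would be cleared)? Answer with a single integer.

Check each row:
  row 0: 6 empty cells -> not full
  row 1: 7 empty cells -> not full
  row 2: 2 empty cells -> not full
  row 3: 9 empty cells -> not full
  row 4: 0 empty cells -> FULL (clear)
  row 5: 0 empty cells -> FULL (clear)
  row 6: 0 empty cells -> FULL (clear)
Total rows cleared: 3

Answer: 3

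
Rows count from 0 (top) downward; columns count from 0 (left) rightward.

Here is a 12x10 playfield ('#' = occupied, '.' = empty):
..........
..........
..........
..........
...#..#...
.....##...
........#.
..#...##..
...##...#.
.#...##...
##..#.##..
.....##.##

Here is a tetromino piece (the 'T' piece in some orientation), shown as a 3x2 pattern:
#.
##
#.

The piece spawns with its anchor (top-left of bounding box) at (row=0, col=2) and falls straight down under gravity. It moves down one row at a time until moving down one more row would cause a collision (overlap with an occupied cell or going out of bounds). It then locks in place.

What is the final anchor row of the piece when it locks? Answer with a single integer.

Answer: 2

Derivation:
Spawn at (row=0, col=2). Try each row:
  row 0: fits
  row 1: fits
  row 2: fits
  row 3: blocked -> lock at row 2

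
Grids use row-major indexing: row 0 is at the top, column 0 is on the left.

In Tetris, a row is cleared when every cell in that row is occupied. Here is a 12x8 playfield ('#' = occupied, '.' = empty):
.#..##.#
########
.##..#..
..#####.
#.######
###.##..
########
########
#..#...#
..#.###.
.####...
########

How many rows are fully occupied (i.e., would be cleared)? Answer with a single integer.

Answer: 4

Derivation:
Check each row:
  row 0: 4 empty cells -> not full
  row 1: 0 empty cells -> FULL (clear)
  row 2: 5 empty cells -> not full
  row 3: 3 empty cells -> not full
  row 4: 1 empty cell -> not full
  row 5: 3 empty cells -> not full
  row 6: 0 empty cells -> FULL (clear)
  row 7: 0 empty cells -> FULL (clear)
  row 8: 5 empty cells -> not full
  row 9: 4 empty cells -> not full
  row 10: 4 empty cells -> not full
  row 11: 0 empty cells -> FULL (clear)
Total rows cleared: 4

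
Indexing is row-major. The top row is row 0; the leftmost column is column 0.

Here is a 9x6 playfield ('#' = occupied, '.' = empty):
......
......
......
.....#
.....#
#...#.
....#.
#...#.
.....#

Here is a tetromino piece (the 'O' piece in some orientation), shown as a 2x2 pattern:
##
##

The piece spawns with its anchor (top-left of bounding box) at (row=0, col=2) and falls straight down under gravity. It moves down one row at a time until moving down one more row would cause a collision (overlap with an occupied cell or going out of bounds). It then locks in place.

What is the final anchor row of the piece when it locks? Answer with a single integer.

Answer: 7

Derivation:
Spawn at (row=0, col=2). Try each row:
  row 0: fits
  row 1: fits
  row 2: fits
  row 3: fits
  row 4: fits
  row 5: fits
  row 6: fits
  row 7: fits
  row 8: blocked -> lock at row 7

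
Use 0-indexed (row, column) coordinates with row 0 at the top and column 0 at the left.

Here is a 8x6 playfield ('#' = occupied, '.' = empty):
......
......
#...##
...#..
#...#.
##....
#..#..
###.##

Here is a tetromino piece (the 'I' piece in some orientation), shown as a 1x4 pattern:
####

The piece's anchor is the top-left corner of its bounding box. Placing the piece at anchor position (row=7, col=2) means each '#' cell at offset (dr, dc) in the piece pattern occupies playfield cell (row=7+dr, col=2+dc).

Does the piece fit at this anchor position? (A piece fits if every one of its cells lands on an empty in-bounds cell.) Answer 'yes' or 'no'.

Answer: no

Derivation:
Check each piece cell at anchor (7, 2):
  offset (0,0) -> (7,2): occupied ('#') -> FAIL
  offset (0,1) -> (7,3): empty -> OK
  offset (0,2) -> (7,4): occupied ('#') -> FAIL
  offset (0,3) -> (7,5): occupied ('#') -> FAIL
All cells valid: no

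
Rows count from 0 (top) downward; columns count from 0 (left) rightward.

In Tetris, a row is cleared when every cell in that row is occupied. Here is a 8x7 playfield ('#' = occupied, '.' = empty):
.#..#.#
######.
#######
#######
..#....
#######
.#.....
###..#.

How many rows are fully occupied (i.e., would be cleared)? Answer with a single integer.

Check each row:
  row 0: 4 empty cells -> not full
  row 1: 1 empty cell -> not full
  row 2: 0 empty cells -> FULL (clear)
  row 3: 0 empty cells -> FULL (clear)
  row 4: 6 empty cells -> not full
  row 5: 0 empty cells -> FULL (clear)
  row 6: 6 empty cells -> not full
  row 7: 3 empty cells -> not full
Total rows cleared: 3

Answer: 3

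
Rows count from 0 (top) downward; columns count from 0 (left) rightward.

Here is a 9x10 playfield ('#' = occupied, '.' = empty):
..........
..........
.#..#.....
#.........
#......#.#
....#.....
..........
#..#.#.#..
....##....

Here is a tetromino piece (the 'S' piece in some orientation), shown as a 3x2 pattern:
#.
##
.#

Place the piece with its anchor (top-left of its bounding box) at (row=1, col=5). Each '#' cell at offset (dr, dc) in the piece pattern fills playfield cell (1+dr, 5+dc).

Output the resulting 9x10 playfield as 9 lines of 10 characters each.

Fill (1+0,5+0) = (1,5)
Fill (1+1,5+0) = (2,5)
Fill (1+1,5+1) = (2,6)
Fill (1+2,5+1) = (3,6)

Answer: ..........
.....#....
.#..###...
#.....#...
#......#.#
....#.....
..........
#..#.#.#..
....##....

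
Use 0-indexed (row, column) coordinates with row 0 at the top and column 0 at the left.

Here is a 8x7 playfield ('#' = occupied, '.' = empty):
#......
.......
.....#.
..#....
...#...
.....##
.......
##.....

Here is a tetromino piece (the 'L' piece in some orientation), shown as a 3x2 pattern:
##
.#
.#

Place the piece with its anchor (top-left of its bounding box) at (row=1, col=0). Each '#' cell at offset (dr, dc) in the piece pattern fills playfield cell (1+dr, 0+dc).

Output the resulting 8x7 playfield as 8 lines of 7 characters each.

Fill (1+0,0+0) = (1,0)
Fill (1+0,0+1) = (1,1)
Fill (1+1,0+1) = (2,1)
Fill (1+2,0+1) = (3,1)

Answer: #......
##.....
.#...#.
.##....
...#...
.....##
.......
##.....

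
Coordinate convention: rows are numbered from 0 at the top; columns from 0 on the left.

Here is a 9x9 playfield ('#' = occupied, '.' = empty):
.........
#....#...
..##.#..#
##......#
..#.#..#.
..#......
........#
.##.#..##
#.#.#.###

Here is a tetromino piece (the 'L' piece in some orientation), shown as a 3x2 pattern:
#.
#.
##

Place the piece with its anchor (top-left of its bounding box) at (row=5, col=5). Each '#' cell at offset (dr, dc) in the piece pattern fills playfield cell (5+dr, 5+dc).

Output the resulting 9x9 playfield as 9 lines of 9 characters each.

Fill (5+0,5+0) = (5,5)
Fill (5+1,5+0) = (6,5)
Fill (5+2,5+0) = (7,5)
Fill (5+2,5+1) = (7,6)

Answer: .........
#....#...
..##.#..#
##......#
..#.#..#.
..#..#...
.....#..#
.##.#####
#.#.#.###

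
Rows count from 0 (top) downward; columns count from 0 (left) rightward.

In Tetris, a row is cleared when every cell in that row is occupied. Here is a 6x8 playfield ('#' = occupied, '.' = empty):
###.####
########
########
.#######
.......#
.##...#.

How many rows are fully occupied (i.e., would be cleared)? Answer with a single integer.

Answer: 2

Derivation:
Check each row:
  row 0: 1 empty cell -> not full
  row 1: 0 empty cells -> FULL (clear)
  row 2: 0 empty cells -> FULL (clear)
  row 3: 1 empty cell -> not full
  row 4: 7 empty cells -> not full
  row 5: 5 empty cells -> not full
Total rows cleared: 2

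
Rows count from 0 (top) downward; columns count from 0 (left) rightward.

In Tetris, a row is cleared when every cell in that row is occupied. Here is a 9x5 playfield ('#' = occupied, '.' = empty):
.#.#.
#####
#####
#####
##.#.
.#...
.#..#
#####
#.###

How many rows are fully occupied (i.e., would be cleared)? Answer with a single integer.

Check each row:
  row 0: 3 empty cells -> not full
  row 1: 0 empty cells -> FULL (clear)
  row 2: 0 empty cells -> FULL (clear)
  row 3: 0 empty cells -> FULL (clear)
  row 4: 2 empty cells -> not full
  row 5: 4 empty cells -> not full
  row 6: 3 empty cells -> not full
  row 7: 0 empty cells -> FULL (clear)
  row 8: 1 empty cell -> not full
Total rows cleared: 4

Answer: 4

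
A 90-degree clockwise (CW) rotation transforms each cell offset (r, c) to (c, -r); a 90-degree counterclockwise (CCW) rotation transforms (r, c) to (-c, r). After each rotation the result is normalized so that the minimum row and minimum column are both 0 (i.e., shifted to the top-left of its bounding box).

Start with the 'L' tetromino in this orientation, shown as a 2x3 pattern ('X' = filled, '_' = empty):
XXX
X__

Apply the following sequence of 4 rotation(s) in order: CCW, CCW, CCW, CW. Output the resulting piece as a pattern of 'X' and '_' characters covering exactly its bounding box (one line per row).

Answer: __X
XXX

Derivation:
Start:
XXX
X__
After rotation 1 (CCW):
X_
X_
XX
After rotation 2 (CCW):
__X
XXX
After rotation 3 (CCW):
XX
_X
_X
After rotation 4 (CW):
__X
XXX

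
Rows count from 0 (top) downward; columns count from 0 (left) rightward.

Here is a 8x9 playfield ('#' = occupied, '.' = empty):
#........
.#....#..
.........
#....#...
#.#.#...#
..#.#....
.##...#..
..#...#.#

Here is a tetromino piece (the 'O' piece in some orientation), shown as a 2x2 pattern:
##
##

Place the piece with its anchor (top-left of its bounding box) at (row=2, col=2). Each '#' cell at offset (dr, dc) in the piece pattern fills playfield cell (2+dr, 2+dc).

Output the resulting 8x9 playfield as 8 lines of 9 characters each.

Answer: #........
.#....#..
..##.....
#.##.#...
#.#.#...#
..#.#....
.##...#..
..#...#.#

Derivation:
Fill (2+0,2+0) = (2,2)
Fill (2+0,2+1) = (2,3)
Fill (2+1,2+0) = (3,2)
Fill (2+1,2+1) = (3,3)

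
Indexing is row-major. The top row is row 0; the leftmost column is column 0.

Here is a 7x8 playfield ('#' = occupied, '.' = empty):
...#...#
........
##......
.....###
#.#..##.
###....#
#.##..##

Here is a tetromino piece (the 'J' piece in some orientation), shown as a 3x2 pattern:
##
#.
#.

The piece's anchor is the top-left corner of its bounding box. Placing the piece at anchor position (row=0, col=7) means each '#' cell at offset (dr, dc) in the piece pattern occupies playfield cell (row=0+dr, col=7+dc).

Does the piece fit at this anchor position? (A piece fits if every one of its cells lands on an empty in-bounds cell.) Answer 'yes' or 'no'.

Check each piece cell at anchor (0, 7):
  offset (0,0) -> (0,7): occupied ('#') -> FAIL
  offset (0,1) -> (0,8): out of bounds -> FAIL
  offset (1,0) -> (1,7): empty -> OK
  offset (2,0) -> (2,7): empty -> OK
All cells valid: no

Answer: no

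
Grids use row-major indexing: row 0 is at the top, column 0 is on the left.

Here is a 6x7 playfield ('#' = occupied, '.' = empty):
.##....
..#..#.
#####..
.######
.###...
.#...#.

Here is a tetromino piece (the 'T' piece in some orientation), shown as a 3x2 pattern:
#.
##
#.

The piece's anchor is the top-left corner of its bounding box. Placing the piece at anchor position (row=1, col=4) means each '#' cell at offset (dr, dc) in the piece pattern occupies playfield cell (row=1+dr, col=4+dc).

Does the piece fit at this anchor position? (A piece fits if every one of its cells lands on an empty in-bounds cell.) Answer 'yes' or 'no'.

Check each piece cell at anchor (1, 4):
  offset (0,0) -> (1,4): empty -> OK
  offset (1,0) -> (2,4): occupied ('#') -> FAIL
  offset (1,1) -> (2,5): empty -> OK
  offset (2,0) -> (3,4): occupied ('#') -> FAIL
All cells valid: no

Answer: no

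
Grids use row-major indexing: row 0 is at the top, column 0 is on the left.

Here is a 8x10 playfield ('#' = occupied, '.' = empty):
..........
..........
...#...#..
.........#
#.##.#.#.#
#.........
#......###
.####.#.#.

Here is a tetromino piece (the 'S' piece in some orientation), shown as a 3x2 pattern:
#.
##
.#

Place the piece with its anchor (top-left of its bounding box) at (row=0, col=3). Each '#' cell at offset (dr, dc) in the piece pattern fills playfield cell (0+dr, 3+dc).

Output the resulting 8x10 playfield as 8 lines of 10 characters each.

Fill (0+0,3+0) = (0,3)
Fill (0+1,3+0) = (1,3)
Fill (0+1,3+1) = (1,4)
Fill (0+2,3+1) = (2,4)

Answer: ...#......
...##.....
...##..#..
.........#
#.##.#.#.#
#.........
#......###
.####.#.#.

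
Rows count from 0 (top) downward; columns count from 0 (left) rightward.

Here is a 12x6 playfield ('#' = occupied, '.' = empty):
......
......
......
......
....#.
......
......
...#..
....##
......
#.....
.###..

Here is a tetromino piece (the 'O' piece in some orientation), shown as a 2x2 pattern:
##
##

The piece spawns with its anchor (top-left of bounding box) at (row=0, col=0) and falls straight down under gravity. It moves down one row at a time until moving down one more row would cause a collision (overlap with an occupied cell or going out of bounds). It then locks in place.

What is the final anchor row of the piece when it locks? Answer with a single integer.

Spawn at (row=0, col=0). Try each row:
  row 0: fits
  row 1: fits
  row 2: fits
  row 3: fits
  row 4: fits
  row 5: fits
  row 6: fits
  row 7: fits
  row 8: fits
  row 9: blocked -> lock at row 8

Answer: 8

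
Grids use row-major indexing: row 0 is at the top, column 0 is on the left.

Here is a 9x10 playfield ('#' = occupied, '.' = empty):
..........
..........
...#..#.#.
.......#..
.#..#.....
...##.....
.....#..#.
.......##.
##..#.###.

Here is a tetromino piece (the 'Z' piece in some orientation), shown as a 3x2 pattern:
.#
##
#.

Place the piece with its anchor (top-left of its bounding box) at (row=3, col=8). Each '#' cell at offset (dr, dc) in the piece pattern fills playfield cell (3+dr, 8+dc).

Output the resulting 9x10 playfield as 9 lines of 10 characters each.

Fill (3+0,8+1) = (3,9)
Fill (3+1,8+0) = (4,8)
Fill (3+1,8+1) = (4,9)
Fill (3+2,8+0) = (5,8)

Answer: ..........
..........
...#..#.#.
.......#.#
.#..#...##
...##...#.
.....#..#.
.......##.
##..#.###.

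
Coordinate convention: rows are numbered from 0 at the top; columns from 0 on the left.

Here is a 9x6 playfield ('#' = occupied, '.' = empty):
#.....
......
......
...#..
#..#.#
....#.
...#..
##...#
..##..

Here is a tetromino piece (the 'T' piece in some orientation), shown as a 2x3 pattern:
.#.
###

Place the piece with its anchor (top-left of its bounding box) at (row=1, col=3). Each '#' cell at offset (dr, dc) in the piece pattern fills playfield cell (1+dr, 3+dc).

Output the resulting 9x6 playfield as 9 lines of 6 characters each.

Fill (1+0,3+1) = (1,4)
Fill (1+1,3+0) = (2,3)
Fill (1+1,3+1) = (2,4)
Fill (1+1,3+2) = (2,5)

Answer: #.....
....#.
...###
...#..
#..#.#
....#.
...#..
##...#
..##..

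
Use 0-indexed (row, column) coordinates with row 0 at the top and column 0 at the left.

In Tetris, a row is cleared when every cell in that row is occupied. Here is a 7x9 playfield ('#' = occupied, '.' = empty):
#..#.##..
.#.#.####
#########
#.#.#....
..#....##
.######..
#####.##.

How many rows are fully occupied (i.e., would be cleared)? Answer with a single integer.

Answer: 1

Derivation:
Check each row:
  row 0: 5 empty cells -> not full
  row 1: 3 empty cells -> not full
  row 2: 0 empty cells -> FULL (clear)
  row 3: 6 empty cells -> not full
  row 4: 6 empty cells -> not full
  row 5: 3 empty cells -> not full
  row 6: 2 empty cells -> not full
Total rows cleared: 1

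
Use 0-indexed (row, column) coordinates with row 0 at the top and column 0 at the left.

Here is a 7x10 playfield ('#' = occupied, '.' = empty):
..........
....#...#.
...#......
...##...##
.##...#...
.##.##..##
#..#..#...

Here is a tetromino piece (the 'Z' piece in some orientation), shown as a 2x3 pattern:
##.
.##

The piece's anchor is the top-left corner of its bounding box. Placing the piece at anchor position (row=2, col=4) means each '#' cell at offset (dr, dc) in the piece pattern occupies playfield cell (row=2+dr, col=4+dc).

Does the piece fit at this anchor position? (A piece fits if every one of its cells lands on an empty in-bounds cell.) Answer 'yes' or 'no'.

Check each piece cell at anchor (2, 4):
  offset (0,0) -> (2,4): empty -> OK
  offset (0,1) -> (2,5): empty -> OK
  offset (1,1) -> (3,5): empty -> OK
  offset (1,2) -> (3,6): empty -> OK
All cells valid: yes

Answer: yes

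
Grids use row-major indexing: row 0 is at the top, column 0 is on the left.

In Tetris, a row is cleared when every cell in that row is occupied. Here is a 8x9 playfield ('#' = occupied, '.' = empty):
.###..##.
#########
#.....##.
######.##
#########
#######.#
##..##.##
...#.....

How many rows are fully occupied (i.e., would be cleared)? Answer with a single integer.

Answer: 2

Derivation:
Check each row:
  row 0: 4 empty cells -> not full
  row 1: 0 empty cells -> FULL (clear)
  row 2: 6 empty cells -> not full
  row 3: 1 empty cell -> not full
  row 4: 0 empty cells -> FULL (clear)
  row 5: 1 empty cell -> not full
  row 6: 3 empty cells -> not full
  row 7: 8 empty cells -> not full
Total rows cleared: 2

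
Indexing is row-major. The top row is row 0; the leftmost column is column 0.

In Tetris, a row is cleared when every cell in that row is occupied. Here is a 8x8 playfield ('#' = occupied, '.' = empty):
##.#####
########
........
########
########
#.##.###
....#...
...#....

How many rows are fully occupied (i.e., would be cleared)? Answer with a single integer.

Answer: 3

Derivation:
Check each row:
  row 0: 1 empty cell -> not full
  row 1: 0 empty cells -> FULL (clear)
  row 2: 8 empty cells -> not full
  row 3: 0 empty cells -> FULL (clear)
  row 4: 0 empty cells -> FULL (clear)
  row 5: 2 empty cells -> not full
  row 6: 7 empty cells -> not full
  row 7: 7 empty cells -> not full
Total rows cleared: 3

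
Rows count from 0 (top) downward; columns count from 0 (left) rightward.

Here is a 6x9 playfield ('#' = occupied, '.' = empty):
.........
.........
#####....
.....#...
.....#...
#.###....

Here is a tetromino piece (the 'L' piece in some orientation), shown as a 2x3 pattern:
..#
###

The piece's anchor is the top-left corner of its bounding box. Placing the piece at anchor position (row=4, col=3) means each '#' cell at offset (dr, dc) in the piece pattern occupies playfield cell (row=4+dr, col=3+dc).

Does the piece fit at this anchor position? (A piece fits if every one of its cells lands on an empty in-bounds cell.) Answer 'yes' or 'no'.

Answer: no

Derivation:
Check each piece cell at anchor (4, 3):
  offset (0,2) -> (4,5): occupied ('#') -> FAIL
  offset (1,0) -> (5,3): occupied ('#') -> FAIL
  offset (1,1) -> (5,4): occupied ('#') -> FAIL
  offset (1,2) -> (5,5): empty -> OK
All cells valid: no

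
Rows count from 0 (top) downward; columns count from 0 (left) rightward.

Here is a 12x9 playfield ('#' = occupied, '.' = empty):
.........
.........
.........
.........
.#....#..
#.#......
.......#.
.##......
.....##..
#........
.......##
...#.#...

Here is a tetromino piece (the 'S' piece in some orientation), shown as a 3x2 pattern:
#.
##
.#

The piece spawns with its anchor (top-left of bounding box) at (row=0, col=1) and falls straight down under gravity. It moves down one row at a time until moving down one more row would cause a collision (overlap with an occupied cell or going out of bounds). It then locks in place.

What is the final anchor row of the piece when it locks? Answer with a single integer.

Answer: 2

Derivation:
Spawn at (row=0, col=1). Try each row:
  row 0: fits
  row 1: fits
  row 2: fits
  row 3: blocked -> lock at row 2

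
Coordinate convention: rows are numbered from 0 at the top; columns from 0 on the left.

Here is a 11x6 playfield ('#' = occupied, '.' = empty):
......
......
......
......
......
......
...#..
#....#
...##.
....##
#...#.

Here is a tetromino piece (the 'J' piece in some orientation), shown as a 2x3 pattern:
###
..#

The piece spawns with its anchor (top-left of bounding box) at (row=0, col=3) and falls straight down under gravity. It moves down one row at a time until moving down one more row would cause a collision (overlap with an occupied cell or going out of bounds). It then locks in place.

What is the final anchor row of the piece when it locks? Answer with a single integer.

Spawn at (row=0, col=3). Try each row:
  row 0: fits
  row 1: fits
  row 2: fits
  row 3: fits
  row 4: fits
  row 5: fits
  row 6: blocked -> lock at row 5

Answer: 5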